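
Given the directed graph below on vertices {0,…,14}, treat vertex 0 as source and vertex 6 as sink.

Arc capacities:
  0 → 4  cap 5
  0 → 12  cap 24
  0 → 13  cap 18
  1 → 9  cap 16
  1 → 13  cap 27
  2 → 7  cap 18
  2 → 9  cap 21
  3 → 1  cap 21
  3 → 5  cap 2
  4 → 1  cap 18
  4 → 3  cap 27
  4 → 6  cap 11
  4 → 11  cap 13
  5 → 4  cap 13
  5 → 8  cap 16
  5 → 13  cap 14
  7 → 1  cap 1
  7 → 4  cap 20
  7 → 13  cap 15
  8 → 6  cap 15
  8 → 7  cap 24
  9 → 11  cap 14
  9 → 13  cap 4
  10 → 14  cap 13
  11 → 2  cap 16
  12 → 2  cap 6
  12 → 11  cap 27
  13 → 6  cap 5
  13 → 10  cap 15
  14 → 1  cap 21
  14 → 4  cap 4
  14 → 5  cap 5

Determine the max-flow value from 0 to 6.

augment #1: 0→4→6 bottleneck 5, total now 5
augment #2: 0→13→6 bottleneck 5, total now 10
augment #3: 0→12→2→7→4→6 bottleneck 6, total now 16
augment #4: 0→13→10→14→5→8→6 bottleneck 5, total now 21
augment #5: 0→13→10→14→4→3→5→8→6 bottleneck 2, total now 23

Maximum flow value: 23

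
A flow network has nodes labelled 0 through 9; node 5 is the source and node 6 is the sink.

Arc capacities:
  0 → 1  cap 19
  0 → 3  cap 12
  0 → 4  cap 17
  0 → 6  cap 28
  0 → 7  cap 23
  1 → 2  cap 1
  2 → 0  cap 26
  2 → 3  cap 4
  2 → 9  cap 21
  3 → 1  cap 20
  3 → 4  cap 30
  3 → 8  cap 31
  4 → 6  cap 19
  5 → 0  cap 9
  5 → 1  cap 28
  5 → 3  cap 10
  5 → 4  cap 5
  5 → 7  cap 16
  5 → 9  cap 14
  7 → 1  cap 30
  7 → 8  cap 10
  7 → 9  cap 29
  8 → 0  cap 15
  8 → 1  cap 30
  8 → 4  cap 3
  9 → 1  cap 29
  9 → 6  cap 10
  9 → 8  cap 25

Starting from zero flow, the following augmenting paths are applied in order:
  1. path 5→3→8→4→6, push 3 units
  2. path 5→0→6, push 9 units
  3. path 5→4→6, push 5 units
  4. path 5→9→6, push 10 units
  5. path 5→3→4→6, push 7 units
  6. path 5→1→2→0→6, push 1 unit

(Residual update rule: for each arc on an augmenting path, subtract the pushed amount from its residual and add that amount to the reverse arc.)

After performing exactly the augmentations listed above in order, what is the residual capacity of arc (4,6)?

after path 1 (5→3→8→4→6, push 3): res(4,6)=16
after path 2 (5→0→6, push 9): res(4,6)=16
after path 3 (5→4→6, push 5): res(4,6)=11
after path 4 (5→9→6, push 10): res(4,6)=11
after path 5 (5→3→4→6, push 7): res(4,6)=4
after path 6 (5→1→2→0→6, push 1): res(4,6)=4

Residual capacity of (4,6): 4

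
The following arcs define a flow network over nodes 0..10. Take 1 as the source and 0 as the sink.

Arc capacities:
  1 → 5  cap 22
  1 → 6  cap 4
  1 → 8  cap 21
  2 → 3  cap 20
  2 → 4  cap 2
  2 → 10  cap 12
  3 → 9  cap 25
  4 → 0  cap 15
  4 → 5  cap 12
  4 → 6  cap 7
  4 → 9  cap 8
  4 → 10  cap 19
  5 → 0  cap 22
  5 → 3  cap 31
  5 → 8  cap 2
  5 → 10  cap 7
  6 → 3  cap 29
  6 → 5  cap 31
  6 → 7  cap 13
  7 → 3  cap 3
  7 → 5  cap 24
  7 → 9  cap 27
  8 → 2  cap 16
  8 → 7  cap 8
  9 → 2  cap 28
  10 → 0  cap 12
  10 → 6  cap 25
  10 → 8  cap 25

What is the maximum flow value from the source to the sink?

augment #1: 1→5→0 bottleneck 22, total now 22
augment #2: 1→6→5→10→0 bottleneck 4, total now 26
augment #3: 1→8→2→4→0 bottleneck 2, total now 28
augment #4: 1→8→2→10→0 bottleneck 8, total now 36

Maximum flow value: 36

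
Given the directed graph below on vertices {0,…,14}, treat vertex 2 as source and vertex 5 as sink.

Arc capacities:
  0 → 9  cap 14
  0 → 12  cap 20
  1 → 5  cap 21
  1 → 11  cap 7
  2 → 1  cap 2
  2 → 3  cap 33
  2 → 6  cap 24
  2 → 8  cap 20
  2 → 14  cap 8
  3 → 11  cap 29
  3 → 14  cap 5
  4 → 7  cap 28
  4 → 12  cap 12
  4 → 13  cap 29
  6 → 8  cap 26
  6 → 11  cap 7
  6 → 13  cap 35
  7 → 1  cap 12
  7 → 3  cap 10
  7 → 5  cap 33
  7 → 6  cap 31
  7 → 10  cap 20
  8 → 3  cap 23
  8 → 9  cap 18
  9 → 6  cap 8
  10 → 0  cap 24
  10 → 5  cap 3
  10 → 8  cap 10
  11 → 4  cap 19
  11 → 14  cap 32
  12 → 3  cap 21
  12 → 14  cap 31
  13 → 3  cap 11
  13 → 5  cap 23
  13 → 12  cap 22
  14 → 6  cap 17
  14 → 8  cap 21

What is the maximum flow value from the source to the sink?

augment #1: 2→1→5 bottleneck 2, total now 2
augment #2: 2→6→13→5 bottleneck 23, total now 25
augment #3: 2→3→11→4→7→5 bottleneck 19, total now 44

Maximum flow value: 44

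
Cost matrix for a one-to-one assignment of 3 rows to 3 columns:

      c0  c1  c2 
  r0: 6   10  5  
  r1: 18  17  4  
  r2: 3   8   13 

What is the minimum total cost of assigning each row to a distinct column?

optimal assignment: row0→col1 (cost 10), row1→col2 (cost 4), row2→col0 (cost 3)
total = 10 + 4 + 3 = 17

Minimum assignment cost: 17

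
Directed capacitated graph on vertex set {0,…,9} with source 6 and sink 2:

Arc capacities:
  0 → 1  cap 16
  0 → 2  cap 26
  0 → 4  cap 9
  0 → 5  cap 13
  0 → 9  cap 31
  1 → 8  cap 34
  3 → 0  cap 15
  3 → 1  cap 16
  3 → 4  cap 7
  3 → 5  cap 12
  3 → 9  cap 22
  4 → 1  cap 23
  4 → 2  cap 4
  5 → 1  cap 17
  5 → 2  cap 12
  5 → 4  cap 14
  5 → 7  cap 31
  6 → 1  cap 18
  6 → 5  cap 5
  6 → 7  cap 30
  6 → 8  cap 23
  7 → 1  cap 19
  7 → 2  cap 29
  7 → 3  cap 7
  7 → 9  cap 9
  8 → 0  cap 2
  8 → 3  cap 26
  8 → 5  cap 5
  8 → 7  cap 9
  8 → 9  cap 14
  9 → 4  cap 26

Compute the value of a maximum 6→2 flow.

Maximum flow value: 62

augment #1: 6→5→2 bottleneck 5, total now 5
augment #2: 6→7→2 bottleneck 29, total now 34
augment #3: 6→8→0→2 bottleneck 2, total now 36
augment #4: 6→8→5→2 bottleneck 5, total now 41
augment #5: 6→7→3→0→2 bottleneck 1, total now 42
augment #6: 6→8→3→0→2 bottleneck 14, total now 56
augment #7: 6→8→3→4→2 bottleneck 2, total now 58
augment #8: 6→1→8→3→4→2 bottleneck 2, total now 60
augment #9: 6→1→8→3→5→2 bottleneck 2, total now 62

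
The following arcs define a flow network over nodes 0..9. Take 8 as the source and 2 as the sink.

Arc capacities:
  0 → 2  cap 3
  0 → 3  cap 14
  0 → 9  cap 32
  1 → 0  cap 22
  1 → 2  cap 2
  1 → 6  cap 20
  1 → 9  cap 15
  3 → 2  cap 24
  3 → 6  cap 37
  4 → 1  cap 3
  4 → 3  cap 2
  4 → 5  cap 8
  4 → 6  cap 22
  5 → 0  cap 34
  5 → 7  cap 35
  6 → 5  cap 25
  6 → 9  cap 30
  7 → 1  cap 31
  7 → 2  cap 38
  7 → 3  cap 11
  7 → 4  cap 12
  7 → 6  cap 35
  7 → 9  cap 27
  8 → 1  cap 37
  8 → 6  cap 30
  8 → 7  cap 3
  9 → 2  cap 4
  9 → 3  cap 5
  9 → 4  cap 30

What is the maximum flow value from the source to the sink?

augment #1: 8→1→2 bottleneck 2, total now 2
augment #2: 8→7→2 bottleneck 3, total now 5
augment #3: 8→1→0→2 bottleneck 3, total now 8
augment #4: 8→1→9→2 bottleneck 4, total now 12
augment #5: 8→1→0→3→2 bottleneck 14, total now 26
augment #6: 8→1→9→3→2 bottleneck 5, total now 31
augment #7: 8→6→5→7→2 bottleneck 25, total now 56
augment #8: 8→1→9→4→3→2 bottleneck 2, total now 58
augment #9: 8→1→9→4→5→7→2 bottleneck 4, total now 62
augment #10: 8→6→9→4→5→7→2 bottleneck 4, total now 66

Maximum flow value: 66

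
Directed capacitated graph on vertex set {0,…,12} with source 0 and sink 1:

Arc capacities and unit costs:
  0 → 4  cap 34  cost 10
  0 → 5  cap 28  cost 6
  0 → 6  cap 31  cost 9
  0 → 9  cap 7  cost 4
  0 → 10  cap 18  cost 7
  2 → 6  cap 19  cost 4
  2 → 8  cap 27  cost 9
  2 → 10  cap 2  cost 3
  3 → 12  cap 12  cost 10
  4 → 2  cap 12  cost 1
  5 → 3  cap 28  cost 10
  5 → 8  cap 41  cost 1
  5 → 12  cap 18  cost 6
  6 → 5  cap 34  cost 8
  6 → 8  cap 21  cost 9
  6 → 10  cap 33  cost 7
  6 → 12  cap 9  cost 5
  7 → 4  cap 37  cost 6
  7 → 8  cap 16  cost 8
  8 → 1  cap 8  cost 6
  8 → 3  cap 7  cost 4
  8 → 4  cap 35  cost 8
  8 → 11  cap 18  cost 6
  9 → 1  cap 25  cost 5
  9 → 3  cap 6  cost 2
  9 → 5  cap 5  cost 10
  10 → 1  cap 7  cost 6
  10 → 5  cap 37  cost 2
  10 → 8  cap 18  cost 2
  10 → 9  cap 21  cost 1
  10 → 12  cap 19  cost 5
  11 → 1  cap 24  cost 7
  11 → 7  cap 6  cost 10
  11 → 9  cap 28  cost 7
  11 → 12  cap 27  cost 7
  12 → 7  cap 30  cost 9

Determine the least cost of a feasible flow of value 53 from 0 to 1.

Minimum cost for 53 units: 801

shortest-cost path #1: 0→9→1 push 7 @ unit cost 9 (adds 63)
shortest-cost path #2: 0→5→8→1 push 8 @ unit cost 13 (adds 104)
shortest-cost path #3: 0→10→1 push 7 @ unit cost 13 (adds 91)
shortest-cost path #4: 0→10→9→1 push 11 @ unit cost 13 (adds 143)
shortest-cost path #5: 0→5→8→11→1 push 18 @ unit cost 20 (adds 360)
shortest-cost path #6: 0→4→2→10→9→1 push 2 @ unit cost 20 (adds 40)
total cost = 801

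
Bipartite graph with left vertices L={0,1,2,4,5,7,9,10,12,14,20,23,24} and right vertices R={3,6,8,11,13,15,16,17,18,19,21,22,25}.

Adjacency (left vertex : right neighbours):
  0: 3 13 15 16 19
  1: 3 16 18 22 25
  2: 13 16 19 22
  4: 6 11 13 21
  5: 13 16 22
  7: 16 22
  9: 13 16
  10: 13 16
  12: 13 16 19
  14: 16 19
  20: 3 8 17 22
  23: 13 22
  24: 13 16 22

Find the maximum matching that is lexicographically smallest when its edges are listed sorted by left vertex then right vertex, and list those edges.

Lex-smallest maximum matching: {(0,3), (1,18), (2,13), (4,6), (5,16), (7,22), (12,19), (20,8)}

|M| = 8 (so the lex-smallest maximum matching has 8 edges)
process left vertices in ascending order; for each, take the smallest-labelled available neighbour that still permits 8 edges overall, or leave it unmatched if none does
lex-smallest matching: {0-3, 1-18, 2-13, 4-6, 5-16, 7-22, 12-19, 20-8}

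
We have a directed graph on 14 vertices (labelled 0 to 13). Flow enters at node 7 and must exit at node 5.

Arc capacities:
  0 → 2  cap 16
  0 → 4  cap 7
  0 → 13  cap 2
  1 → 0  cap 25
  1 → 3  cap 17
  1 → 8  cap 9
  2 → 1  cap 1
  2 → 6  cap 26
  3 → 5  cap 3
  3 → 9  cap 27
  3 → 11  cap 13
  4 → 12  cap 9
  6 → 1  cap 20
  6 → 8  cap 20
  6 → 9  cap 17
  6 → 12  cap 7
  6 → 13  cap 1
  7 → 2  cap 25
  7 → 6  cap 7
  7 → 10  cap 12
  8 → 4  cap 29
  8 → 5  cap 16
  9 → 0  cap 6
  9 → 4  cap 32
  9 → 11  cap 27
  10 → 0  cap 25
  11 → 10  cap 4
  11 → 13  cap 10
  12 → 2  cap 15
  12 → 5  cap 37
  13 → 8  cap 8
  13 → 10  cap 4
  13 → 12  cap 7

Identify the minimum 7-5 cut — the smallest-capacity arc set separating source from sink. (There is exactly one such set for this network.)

augment #1: 7→6→8→5 push 7
augment #2: 7→2→1→3→5 push 1
augment #3: 7→2→6→8→5 push 9
augment #4: 7→2→6→12→5 push 7
augment #5: 7→2→6→1→3→5 push 2
augment #6: 7→2→6→13→12→5 push 1
augment #7: 7→10→0→4→12→5 push 7
augment #8: 7→10→0→13→12→5 push 2
augment #9: 7→2→6→8→4→12→5 push 2
augment #10: 7→2→6→9→11→13→12→5 push 3
augment #11: 7→10→0→2→6→9→11→13→12→5 push 1
max flow = 42; residual-reachable set from 7 gives S-side
cut edges (S→T): {(3,5), (4,12), (6,12), (8,5), (13,12)} total cap 42

Min-cut arcs: {(3,5), (4,12), (6,12), (8,5), (13,12)} (total capacity 42)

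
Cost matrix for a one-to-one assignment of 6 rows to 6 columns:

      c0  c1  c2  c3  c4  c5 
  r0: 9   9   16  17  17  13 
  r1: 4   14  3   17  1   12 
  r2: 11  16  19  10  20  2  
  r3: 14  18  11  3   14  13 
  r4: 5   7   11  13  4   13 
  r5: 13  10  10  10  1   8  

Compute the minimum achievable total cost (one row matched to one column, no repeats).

optimal assignment: row0→col1 (cost 9), row1→col2 (cost 3), row2→col5 (cost 2), row3→col3 (cost 3), row4→col0 (cost 5), row5→col4 (cost 1)
total = 9 + 3 + 2 + 3 + 5 + 1 = 23

Minimum assignment cost: 23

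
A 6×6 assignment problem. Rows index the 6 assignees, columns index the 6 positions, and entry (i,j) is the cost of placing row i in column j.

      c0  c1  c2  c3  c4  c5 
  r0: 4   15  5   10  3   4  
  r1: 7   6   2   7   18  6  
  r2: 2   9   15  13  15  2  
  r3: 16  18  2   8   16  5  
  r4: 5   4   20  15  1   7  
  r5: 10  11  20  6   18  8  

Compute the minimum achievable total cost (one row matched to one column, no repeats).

Minimum assignment cost: 21

one of 2 optimal assignments: row0→col0 (cost 4), row1→col1 (cost 6), row2→col5 (cost 2), row3→col2 (cost 2), row4→col4 (cost 1), row5→col3 (cost 6)
total = 4 + 6 + 2 + 2 + 1 + 6 = 21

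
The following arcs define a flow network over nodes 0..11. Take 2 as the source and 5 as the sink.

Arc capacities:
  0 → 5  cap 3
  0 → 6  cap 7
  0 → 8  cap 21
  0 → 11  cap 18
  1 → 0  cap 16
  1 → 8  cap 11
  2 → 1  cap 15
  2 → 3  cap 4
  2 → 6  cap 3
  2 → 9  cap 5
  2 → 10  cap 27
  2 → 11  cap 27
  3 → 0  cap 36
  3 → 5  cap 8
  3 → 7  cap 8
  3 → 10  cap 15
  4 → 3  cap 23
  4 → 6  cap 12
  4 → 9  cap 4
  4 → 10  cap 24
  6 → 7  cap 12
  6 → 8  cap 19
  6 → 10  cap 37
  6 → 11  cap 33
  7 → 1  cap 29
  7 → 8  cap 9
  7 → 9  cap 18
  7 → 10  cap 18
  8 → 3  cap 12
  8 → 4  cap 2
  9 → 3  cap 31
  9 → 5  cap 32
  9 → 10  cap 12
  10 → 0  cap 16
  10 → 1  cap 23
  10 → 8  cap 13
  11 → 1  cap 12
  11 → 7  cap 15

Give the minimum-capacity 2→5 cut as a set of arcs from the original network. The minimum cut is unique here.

augment #1: 2→3→5 push 4
augment #2: 2→9→5 push 5
augment #3: 2→1→0→5 push 3
augment #4: 2→1→8→3→5 push 4
augment #5: 2→6→7→9→5 push 3
augment #6: 2→11→7→9→5 push 15
augment #7: 2→1→8→4→9→5 push 2
max flow = 36; residual-reachable set from 2 gives S-side
cut edges (S→T): {(0,5), (2,9), (3,5), (7,9), (8,4)} total cap 36

Min-cut arcs: {(0,5), (2,9), (3,5), (7,9), (8,4)} (total capacity 36)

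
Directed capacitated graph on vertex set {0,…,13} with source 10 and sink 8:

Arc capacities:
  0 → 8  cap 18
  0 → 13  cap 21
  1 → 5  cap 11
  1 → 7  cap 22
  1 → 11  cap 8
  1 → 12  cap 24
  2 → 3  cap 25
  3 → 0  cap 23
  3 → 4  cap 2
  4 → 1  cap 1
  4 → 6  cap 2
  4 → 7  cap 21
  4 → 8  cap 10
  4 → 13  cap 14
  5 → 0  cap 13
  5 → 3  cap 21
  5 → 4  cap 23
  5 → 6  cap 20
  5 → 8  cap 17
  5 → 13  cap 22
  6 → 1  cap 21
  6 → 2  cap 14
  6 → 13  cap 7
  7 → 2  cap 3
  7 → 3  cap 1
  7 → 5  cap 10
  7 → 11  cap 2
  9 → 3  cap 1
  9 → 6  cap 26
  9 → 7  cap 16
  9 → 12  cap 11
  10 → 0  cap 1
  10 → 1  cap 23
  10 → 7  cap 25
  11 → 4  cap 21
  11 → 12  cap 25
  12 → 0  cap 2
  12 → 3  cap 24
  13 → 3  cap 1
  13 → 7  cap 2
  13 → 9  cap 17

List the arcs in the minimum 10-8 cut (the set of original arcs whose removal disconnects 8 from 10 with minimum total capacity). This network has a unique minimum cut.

Min-cut arcs: {(7,2), (7,3), (7,5), (7,11), (10,0), (10,1)} (total capacity 40)

augment #1: 10→0→8 push 1
augment #2: 10→1→5→8 push 11
augment #3: 10→7→5→8 push 6
augment #4: 10→1→11→4→8 push 8
augment #5: 10→1→12→0→8 push 2
augment #6: 10→7→3→0→8 push 1
augment #7: 10→7→5→0→8 push 4
augment #8: 10→7→11→4→8 push 2
augment #9: 10→1→12→3→0→8 push 2
augment #10: 10→7→2→3→0→8 push 3
max flow = 40; residual-reachable set from 10 gives S-side
cut edges (S→T): {(7,2), (7,3), (7,5), (7,11), (10,0), (10,1)} total cap 40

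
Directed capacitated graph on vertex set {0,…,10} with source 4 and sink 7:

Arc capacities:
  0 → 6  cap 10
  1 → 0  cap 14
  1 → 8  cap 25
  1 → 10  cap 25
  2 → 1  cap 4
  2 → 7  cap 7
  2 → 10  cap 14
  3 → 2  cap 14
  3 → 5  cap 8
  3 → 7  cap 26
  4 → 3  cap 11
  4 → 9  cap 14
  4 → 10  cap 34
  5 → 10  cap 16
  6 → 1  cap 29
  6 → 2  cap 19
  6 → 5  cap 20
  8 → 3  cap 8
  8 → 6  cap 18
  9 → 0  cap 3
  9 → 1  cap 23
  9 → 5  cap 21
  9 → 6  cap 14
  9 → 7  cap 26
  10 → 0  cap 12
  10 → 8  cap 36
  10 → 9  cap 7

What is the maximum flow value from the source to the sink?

augment #1: 4→3→7 bottleneck 11, total now 11
augment #2: 4→9→7 bottleneck 14, total now 25
augment #3: 4→10→9→7 bottleneck 7, total now 32
augment #4: 4→10→8→3→7 bottleneck 8, total now 40
augment #5: 4→10→0→6→2→7 bottleneck 7, total now 47

Maximum flow value: 47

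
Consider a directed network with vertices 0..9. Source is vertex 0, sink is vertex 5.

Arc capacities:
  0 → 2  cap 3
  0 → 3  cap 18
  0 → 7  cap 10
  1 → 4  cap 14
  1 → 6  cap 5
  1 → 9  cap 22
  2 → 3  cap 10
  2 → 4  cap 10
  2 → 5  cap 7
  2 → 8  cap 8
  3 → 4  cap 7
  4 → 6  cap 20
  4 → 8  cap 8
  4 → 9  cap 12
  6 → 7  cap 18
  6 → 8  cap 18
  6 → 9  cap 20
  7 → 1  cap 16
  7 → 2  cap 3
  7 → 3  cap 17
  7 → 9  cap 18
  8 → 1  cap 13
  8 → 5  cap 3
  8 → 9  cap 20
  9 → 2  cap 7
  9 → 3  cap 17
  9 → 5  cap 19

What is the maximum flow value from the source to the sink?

augment #1: 0→2→5 bottleneck 3, total now 3
augment #2: 0→7→2→5 bottleneck 3, total now 6
augment #3: 0→7→9→5 bottleneck 7, total now 13
augment #4: 0→3→4→8→5 bottleneck 3, total now 16
augment #5: 0→3→4→9→5 bottleneck 4, total now 20

Maximum flow value: 20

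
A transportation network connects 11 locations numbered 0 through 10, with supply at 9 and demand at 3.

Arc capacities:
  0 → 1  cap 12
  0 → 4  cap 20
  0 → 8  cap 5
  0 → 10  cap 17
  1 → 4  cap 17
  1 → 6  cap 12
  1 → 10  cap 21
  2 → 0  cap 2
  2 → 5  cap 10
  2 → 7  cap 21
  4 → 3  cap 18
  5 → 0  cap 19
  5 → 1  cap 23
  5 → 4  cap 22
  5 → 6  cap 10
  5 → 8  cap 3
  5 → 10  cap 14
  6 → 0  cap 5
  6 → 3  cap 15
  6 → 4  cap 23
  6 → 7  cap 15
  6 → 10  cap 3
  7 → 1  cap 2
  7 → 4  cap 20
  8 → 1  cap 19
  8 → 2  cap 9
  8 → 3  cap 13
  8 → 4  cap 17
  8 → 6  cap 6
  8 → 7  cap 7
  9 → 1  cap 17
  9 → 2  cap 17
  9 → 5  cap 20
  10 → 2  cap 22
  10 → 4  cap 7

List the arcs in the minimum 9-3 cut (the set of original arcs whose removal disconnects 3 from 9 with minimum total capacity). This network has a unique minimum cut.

Min-cut arcs: {(0,8), (4,3), (5,8), (6,3)} (total capacity 41)

augment #1: 9→1→4→3 push 17
augment #2: 9→5→4→3 push 1
augment #3: 9→5→6→3 push 10
augment #4: 9→5→8→3 push 3
augment #5: 9→2→0→8→3 push 2
augment #6: 9→5→0→8→3 push 3
augment #7: 9→5→1→6→3 push 3
augment #8: 9→2→5→1→6→3 push 2
max flow = 41; residual-reachable set from 9 gives S-side
cut edges (S→T): {(0,8), (4,3), (5,8), (6,3)} total cap 41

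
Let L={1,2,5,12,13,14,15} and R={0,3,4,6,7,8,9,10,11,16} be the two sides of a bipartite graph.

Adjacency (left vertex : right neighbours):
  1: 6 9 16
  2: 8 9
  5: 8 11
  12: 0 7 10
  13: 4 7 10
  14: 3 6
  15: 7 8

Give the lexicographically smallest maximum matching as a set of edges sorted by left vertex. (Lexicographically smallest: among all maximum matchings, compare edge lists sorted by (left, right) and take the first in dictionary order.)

|M| = 7 (so the lex-smallest maximum matching has 7 edges)
process left vertices in ascending order; for each, take the smallest-labelled available neighbour that still permits 7 edges overall, or leave it unmatched if none does
lex-smallest matching: {1-6, 2-8, 5-11, 12-0, 13-4, 14-3, 15-7}

Lex-smallest maximum matching: {(1,6), (2,8), (5,11), (12,0), (13,4), (14,3), (15,7)}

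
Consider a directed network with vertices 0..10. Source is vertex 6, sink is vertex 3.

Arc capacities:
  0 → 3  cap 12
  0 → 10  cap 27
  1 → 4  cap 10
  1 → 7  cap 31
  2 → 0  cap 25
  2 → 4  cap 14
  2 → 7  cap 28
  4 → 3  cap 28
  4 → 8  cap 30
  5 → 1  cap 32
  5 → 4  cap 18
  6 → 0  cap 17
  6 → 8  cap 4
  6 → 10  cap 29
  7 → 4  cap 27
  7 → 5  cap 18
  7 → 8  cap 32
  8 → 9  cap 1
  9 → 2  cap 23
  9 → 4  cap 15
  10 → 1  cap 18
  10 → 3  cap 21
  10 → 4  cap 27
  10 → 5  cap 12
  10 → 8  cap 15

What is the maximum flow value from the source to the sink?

augment #1: 6→0→3 bottleneck 12, total now 12
augment #2: 6→10→3 bottleneck 21, total now 33
augment #3: 6→10→4→3 bottleneck 8, total now 41
augment #4: 6→0→10→4→3 bottleneck 5, total now 46
augment #5: 6→8→9→4→3 bottleneck 1, total now 47

Maximum flow value: 47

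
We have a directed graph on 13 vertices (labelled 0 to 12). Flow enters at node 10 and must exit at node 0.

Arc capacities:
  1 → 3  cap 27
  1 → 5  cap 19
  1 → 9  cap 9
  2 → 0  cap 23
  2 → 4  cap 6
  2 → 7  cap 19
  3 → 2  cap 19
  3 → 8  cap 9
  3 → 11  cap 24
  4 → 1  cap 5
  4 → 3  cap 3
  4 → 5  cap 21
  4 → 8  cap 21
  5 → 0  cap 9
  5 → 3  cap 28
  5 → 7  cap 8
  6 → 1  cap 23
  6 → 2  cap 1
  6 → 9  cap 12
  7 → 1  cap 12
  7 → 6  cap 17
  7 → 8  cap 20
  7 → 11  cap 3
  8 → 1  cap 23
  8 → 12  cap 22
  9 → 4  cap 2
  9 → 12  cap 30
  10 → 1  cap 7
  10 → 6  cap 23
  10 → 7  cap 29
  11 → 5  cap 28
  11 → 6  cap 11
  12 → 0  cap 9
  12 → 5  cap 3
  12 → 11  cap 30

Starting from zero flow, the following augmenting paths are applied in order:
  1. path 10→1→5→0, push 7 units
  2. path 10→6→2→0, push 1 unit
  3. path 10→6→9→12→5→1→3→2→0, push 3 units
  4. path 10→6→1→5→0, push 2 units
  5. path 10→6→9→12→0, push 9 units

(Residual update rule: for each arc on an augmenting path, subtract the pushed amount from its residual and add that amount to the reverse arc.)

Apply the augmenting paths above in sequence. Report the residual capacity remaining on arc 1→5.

Residual capacity of (1,5): 13

after path 1 (10→1→5→0, push 7): res(1,5)=12
after path 2 (10→6→2→0, push 1): res(1,5)=12
after path 3 (10→6→9→12→5→1→3→2→0, push 3): res(1,5)=15
after path 4 (10→6→1→5→0, push 2): res(1,5)=13
after path 5 (10→6→9→12→0, push 9): res(1,5)=13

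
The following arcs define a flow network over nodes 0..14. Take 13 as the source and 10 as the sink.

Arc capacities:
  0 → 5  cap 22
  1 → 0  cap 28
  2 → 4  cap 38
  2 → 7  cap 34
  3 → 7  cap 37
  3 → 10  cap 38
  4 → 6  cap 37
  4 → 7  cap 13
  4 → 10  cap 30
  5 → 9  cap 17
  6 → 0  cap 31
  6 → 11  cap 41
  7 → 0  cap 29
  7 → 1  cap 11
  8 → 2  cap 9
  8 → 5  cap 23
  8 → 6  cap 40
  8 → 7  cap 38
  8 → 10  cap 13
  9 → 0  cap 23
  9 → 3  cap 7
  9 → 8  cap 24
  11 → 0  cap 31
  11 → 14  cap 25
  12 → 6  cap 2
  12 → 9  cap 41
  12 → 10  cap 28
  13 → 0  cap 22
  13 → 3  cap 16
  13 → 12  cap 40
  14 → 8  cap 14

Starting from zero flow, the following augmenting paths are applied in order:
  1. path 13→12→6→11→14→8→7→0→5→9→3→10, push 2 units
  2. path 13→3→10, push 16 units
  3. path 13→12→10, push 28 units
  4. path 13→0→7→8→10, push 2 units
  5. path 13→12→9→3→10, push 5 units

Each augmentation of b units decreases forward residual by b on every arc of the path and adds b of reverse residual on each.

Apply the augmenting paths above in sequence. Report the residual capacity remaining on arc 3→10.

after path 1 (13→12→6→11→14→8→7→0→5→9→3→10, push 2): res(3,10)=36
after path 2 (13→3→10, push 16): res(3,10)=20
after path 3 (13→12→10, push 28): res(3,10)=20
after path 4 (13→0→7→8→10, push 2): res(3,10)=20
after path 5 (13→12→9→3→10, push 5): res(3,10)=15

Residual capacity of (3,10): 15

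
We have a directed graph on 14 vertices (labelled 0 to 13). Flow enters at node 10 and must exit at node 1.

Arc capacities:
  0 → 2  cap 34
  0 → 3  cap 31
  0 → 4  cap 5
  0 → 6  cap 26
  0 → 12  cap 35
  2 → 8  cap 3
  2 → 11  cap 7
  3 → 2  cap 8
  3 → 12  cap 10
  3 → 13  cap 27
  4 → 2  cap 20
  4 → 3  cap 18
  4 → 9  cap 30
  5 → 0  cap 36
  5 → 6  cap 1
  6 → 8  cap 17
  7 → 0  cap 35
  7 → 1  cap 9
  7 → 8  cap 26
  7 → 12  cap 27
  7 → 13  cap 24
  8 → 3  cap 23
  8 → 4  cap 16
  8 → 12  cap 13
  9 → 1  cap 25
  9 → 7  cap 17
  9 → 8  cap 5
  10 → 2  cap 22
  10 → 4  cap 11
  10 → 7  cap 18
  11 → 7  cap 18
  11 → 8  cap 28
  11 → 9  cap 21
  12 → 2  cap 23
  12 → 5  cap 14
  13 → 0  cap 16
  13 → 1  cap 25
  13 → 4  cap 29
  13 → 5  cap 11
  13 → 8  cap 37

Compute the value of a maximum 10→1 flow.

augment #1: 10→7→1 bottleneck 9, total now 9
augment #2: 10→4→9→1 bottleneck 11, total now 20
augment #3: 10→7→13→1 bottleneck 9, total now 29
augment #4: 10→2→11→9→1 bottleneck 7, total now 36
augment #5: 10→2→8→3→13→1 bottleneck 3, total now 39

Maximum flow value: 39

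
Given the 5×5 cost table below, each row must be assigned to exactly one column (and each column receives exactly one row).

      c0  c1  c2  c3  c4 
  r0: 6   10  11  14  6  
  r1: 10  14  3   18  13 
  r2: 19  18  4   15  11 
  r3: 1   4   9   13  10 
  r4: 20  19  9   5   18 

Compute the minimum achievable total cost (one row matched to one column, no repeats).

Minimum assignment cost: 29

one of 2 optimal assignments: row0→col0 (cost 6), row1→col2 (cost 3), row2→col4 (cost 11), row3→col1 (cost 4), row4→col3 (cost 5)
total = 6 + 3 + 11 + 4 + 5 = 29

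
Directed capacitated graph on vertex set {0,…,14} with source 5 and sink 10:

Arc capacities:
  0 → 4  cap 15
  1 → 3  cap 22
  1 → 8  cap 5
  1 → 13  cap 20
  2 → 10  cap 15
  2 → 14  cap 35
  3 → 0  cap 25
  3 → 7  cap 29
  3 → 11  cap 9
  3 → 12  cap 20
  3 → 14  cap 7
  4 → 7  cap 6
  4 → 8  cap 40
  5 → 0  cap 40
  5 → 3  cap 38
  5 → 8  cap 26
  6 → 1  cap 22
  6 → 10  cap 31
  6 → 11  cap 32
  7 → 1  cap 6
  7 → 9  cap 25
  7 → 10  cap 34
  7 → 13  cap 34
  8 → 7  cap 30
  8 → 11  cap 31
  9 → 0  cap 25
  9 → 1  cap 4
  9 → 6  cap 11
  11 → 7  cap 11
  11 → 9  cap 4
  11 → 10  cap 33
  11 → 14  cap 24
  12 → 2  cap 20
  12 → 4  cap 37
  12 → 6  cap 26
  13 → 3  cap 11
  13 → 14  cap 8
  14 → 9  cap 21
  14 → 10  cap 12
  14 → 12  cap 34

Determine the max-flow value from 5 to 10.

augment #1: 5→3→7→10 bottleneck 29, total now 29
augment #2: 5→3→11→10 bottleneck 9, total now 38
augment #3: 5→8→7→10 bottleneck 5, total now 43
augment #4: 5→8→11→10 bottleneck 21, total now 64
augment #5: 5→0→4→8→11→10 bottleneck 3, total now 67
augment #6: 5→0→4→7→3→14→10 bottleneck 6, total now 73
augment #7: 5→0→4→8→11→14→10 bottleneck 6, total now 79

Maximum flow value: 79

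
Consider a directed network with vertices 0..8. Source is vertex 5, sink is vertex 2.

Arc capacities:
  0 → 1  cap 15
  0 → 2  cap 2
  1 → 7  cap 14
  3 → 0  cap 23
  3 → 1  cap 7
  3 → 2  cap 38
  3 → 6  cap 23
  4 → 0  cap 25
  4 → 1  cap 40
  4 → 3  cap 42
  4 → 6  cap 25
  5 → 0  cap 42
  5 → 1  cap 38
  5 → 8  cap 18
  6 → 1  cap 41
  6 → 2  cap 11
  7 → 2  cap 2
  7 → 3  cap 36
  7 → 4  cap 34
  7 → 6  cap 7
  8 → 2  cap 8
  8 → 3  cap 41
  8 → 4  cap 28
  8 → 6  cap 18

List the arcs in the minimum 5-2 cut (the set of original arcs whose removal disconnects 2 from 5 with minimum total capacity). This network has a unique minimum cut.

Min-cut arcs: {(0,2), (1,7), (5,8)} (total capacity 34)

augment #1: 5→0→2 push 2
augment #2: 5→8→2 push 8
augment #3: 5→1→7→2 push 2
augment #4: 5→8→3→2 push 10
augment #5: 5→1→7→3→2 push 12
max flow = 34; residual-reachable set from 5 gives S-side
cut edges (S→T): {(0,2), (1,7), (5,8)} total cap 34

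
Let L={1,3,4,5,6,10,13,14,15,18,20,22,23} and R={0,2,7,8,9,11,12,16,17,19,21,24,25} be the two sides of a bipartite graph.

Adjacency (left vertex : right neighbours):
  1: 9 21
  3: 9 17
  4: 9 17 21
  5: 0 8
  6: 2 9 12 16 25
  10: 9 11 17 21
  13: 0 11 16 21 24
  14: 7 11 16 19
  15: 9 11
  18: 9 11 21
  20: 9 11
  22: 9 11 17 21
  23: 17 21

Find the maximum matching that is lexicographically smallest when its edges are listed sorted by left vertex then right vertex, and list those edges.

Lex-smallest maximum matching: {(1,9), (3,17), (4,21), (5,0), (6,2), (10,11), (13,16), (14,7)}

|M| = 8 (so the lex-smallest maximum matching has 8 edges)
process left vertices in ascending order; for each, take the smallest-labelled available neighbour that still permits 8 edges overall, or leave it unmatched if none does
lex-smallest matching: {1-9, 3-17, 4-21, 5-0, 6-2, 10-11, 13-16, 14-7}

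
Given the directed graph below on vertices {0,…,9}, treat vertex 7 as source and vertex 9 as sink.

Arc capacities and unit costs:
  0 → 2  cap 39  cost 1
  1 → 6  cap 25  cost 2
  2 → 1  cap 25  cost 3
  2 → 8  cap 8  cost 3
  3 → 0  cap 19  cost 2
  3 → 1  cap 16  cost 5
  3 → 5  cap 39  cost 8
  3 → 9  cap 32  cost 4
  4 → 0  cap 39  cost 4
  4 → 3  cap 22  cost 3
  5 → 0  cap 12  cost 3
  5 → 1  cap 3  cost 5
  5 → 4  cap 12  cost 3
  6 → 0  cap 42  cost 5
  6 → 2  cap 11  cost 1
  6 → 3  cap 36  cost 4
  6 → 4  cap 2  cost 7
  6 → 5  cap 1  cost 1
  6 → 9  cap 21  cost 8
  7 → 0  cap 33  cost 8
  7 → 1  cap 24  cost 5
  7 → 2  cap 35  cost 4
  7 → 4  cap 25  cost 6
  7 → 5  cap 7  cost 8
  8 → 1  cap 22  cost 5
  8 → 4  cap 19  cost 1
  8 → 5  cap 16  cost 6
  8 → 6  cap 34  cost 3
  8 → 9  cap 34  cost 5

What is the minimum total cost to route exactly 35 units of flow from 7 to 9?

shortest-cost path #1: 7→2→8→9 push 8 @ unit cost 12 (adds 96)
shortest-cost path #2: 7→4→3→9 push 22 @ unit cost 13 (adds 286)
shortest-cost path #3: 7→1→6→9 push 5 @ unit cost 15 (adds 75)
total cost = 457

Minimum cost for 35 units: 457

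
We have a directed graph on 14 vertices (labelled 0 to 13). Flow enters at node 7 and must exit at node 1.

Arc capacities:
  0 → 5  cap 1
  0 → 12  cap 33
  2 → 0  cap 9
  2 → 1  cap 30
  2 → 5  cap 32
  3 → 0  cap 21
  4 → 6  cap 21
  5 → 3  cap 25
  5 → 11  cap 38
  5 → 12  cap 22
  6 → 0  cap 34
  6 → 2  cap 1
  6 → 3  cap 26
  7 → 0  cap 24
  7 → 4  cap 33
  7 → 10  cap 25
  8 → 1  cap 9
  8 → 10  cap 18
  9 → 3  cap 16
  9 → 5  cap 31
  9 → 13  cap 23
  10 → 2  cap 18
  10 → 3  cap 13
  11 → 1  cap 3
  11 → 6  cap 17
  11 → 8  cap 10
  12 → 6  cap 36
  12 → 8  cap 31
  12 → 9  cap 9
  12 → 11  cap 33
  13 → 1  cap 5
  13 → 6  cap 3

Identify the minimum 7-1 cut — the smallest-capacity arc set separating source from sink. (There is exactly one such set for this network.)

augment #1: 7→10→2→1 push 18
augment #2: 7→0→5→11→1 push 1
augment #3: 7→0→12→8→1 push 9
augment #4: 7→0→12→11→1 push 2
augment #5: 7→4→6→2→1 push 1
augment #6: 7→0→12→9→13→1 push 5
max flow = 36; residual-reachable set from 7 gives S-side
cut edges (S→T): {(6,2), (8,1), (10,2), (11,1), (13,1)} total cap 36

Min-cut arcs: {(6,2), (8,1), (10,2), (11,1), (13,1)} (total capacity 36)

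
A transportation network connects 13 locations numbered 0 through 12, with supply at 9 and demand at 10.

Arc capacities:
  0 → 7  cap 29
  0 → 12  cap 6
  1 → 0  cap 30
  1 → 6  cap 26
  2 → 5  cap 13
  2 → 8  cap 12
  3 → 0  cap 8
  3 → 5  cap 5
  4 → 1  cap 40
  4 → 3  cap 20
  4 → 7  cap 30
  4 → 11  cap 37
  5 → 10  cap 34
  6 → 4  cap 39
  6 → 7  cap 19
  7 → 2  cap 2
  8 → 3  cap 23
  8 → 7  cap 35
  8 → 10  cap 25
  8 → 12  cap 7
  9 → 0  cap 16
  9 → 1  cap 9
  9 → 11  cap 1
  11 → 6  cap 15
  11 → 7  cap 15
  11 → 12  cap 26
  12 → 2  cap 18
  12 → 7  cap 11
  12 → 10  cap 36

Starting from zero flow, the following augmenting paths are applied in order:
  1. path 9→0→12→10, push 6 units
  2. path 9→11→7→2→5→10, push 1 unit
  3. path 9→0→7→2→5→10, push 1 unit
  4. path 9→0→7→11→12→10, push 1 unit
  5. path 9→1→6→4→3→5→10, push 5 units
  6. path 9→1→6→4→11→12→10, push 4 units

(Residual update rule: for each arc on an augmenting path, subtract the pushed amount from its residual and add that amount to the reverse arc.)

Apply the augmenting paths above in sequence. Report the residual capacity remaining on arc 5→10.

after path 1 (9→0→12→10, push 6): res(5,10)=34
after path 2 (9→11→7→2→5→10, push 1): res(5,10)=33
after path 3 (9→0→7→2→5→10, push 1): res(5,10)=32
after path 4 (9→0→7→11→12→10, push 1): res(5,10)=32
after path 5 (9→1→6→4→3→5→10, push 5): res(5,10)=27
after path 6 (9→1→6→4→11→12→10, push 4): res(5,10)=27

Residual capacity of (5,10): 27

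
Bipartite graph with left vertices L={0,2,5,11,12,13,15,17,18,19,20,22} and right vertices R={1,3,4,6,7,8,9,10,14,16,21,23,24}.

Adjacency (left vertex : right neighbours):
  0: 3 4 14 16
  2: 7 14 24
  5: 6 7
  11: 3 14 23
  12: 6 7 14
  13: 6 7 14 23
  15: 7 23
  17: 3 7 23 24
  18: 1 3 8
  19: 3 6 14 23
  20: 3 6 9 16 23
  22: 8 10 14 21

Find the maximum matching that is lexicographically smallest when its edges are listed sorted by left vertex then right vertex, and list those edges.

|M| = 10 (so the lex-smallest maximum matching has 10 edges)
process left vertices in ascending order; for each, take the smallest-labelled available neighbour that still permits 10 edges overall, or leave it unmatched if none does
lex-smallest matching: {0-4, 2-7, 5-6, 11-3, 12-14, 13-23, 17-24, 18-1, 20-9, 22-8}

Lex-smallest maximum matching: {(0,4), (2,7), (5,6), (11,3), (12,14), (13,23), (17,24), (18,1), (20,9), (22,8)}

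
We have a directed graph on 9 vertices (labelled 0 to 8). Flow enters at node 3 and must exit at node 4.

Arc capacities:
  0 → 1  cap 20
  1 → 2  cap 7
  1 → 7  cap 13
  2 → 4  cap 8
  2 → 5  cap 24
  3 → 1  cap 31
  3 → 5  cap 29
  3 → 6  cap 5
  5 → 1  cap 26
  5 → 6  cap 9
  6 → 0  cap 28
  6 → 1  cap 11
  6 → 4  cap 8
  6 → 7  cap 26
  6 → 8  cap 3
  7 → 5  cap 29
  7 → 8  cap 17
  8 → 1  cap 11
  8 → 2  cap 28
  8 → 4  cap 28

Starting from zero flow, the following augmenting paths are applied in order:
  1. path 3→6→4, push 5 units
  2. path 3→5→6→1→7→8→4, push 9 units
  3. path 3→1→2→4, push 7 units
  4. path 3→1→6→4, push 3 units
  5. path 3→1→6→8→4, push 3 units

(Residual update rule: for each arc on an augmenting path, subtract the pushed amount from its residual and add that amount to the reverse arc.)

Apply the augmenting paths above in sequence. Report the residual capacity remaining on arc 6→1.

after path 1 (3→6→4, push 5): res(6,1)=11
after path 2 (3→5→6→1→7→8→4, push 9): res(6,1)=2
after path 3 (3→1→2→4, push 7): res(6,1)=2
after path 4 (3→1→6→4, push 3): res(6,1)=5
after path 5 (3→1→6→8→4, push 3): res(6,1)=8

Residual capacity of (6,1): 8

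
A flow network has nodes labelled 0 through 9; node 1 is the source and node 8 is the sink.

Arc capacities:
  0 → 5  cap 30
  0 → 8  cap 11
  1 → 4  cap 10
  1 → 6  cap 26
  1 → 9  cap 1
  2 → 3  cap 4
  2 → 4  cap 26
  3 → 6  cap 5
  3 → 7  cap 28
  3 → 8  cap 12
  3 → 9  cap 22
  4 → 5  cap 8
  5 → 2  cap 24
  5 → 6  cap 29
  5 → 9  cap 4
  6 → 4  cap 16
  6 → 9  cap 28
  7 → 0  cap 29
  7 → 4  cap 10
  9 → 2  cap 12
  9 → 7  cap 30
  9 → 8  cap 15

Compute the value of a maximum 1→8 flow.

Maximum flow value: 30

augment #1: 1→9→8 bottleneck 1, total now 1
augment #2: 1→6→9→8 bottleneck 14, total now 15
augment #3: 1→4→5→2→3→8 bottleneck 4, total now 19
augment #4: 1→6→9→7→0→8 bottleneck 11, total now 30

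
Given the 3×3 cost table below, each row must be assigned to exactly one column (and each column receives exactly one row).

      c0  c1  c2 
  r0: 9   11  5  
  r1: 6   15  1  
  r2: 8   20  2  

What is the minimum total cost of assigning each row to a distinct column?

optimal assignment: row0→col1 (cost 11), row1→col0 (cost 6), row2→col2 (cost 2)
total = 11 + 6 + 2 = 19

Minimum assignment cost: 19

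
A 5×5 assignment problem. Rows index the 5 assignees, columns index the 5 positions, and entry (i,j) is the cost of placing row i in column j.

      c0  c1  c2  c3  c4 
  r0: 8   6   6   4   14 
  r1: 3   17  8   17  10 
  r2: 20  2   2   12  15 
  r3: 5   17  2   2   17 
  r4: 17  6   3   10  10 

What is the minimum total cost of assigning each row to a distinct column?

optimal assignment: row0→col3 (cost 4), row1→col0 (cost 3), row2→col1 (cost 2), row3→col2 (cost 2), row4→col4 (cost 10)
total = 4 + 3 + 2 + 2 + 10 = 21

Minimum assignment cost: 21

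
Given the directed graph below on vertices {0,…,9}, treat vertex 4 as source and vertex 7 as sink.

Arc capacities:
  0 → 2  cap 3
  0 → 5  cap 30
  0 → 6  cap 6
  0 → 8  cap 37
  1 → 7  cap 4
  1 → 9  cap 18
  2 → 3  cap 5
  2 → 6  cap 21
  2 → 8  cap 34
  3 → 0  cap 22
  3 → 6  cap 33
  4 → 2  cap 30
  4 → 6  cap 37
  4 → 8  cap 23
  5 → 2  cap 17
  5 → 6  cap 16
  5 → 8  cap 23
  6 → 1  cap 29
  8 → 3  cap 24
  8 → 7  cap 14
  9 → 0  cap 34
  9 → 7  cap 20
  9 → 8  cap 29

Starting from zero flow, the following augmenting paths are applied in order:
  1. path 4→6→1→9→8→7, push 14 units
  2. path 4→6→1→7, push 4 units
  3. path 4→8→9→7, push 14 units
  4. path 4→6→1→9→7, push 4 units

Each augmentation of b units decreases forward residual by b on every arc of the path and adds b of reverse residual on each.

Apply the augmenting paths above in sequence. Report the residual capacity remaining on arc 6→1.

Residual capacity of (6,1): 7

after path 1 (4→6→1→9→8→7, push 14): res(6,1)=15
after path 2 (4→6→1→7, push 4): res(6,1)=11
after path 3 (4→8→9→7, push 14): res(6,1)=11
after path 4 (4→6→1→9→7, push 4): res(6,1)=7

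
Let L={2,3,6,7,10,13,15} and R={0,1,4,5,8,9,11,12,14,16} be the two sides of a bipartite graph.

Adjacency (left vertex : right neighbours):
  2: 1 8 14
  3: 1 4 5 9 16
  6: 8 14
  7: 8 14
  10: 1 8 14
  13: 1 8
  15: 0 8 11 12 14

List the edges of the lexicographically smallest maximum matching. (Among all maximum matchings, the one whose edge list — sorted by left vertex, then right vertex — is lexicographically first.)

|M| = 5 (so the lex-smallest maximum matching has 5 edges)
process left vertices in ascending order; for each, take the smallest-labelled available neighbour that still permits 5 edges overall, or leave it unmatched if none does
lex-smallest matching: {2-1, 3-4, 6-8, 7-14, 15-0}

Lex-smallest maximum matching: {(2,1), (3,4), (6,8), (7,14), (15,0)}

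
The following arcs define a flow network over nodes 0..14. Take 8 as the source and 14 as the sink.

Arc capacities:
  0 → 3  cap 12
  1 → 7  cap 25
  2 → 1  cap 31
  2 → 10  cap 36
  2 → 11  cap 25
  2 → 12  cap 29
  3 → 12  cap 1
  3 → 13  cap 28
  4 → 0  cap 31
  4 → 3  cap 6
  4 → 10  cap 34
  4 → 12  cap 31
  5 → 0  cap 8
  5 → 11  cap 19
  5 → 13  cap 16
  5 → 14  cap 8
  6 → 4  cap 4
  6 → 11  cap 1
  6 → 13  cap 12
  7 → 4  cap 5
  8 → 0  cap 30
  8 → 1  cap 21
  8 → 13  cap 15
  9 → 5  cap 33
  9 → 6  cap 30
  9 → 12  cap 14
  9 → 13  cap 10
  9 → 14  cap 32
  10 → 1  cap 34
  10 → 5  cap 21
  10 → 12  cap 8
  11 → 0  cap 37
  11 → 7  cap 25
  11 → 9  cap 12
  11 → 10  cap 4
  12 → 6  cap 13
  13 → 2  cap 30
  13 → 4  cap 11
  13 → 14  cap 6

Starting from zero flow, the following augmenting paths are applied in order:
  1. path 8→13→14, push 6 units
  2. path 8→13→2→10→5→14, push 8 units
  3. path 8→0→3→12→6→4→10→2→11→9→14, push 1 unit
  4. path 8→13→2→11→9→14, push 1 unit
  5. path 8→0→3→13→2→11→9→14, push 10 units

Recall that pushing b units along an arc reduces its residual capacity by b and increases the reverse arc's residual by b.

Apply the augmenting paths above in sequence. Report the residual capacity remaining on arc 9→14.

Residual capacity of (9,14): 20

after path 1 (8→13→14, push 6): res(9,14)=32
after path 2 (8→13→2→10→5→14, push 8): res(9,14)=32
after path 3 (8→0→3→12→6→4→10→2→11→9→14, push 1): res(9,14)=31
after path 4 (8→13→2→11→9→14, push 1): res(9,14)=30
after path 5 (8→0→3→13→2→11→9→14, push 10): res(9,14)=20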